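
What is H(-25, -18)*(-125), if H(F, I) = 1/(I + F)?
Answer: 125/43 ≈ 2.9070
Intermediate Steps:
H(F, I) = 1/(F + I)
H(-25, -18)*(-125) = -125/(-25 - 18) = -125/(-43) = -1/43*(-125) = 125/43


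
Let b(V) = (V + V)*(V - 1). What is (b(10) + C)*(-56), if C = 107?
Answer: -16072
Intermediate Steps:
b(V) = 2*V*(-1 + V) (b(V) = (2*V)*(-1 + V) = 2*V*(-1 + V))
(b(10) + C)*(-56) = (2*10*(-1 + 10) + 107)*(-56) = (2*10*9 + 107)*(-56) = (180 + 107)*(-56) = 287*(-56) = -16072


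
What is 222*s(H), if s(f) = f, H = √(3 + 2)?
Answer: 222*√5 ≈ 496.41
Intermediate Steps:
H = √5 ≈ 2.2361
222*s(H) = 222*√5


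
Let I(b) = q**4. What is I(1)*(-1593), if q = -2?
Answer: -25488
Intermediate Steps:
I(b) = 16 (I(b) = (-2)**4 = 16)
I(1)*(-1593) = 16*(-1593) = -25488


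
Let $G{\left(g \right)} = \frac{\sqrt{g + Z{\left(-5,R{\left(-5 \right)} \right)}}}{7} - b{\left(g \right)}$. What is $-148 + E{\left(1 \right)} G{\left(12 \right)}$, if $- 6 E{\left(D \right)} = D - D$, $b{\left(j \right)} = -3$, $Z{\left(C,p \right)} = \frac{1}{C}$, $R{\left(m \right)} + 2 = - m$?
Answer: $-148$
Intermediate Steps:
$R{\left(m \right)} = -2 - m$
$E{\left(D \right)} = 0$ ($E{\left(D \right)} = - \frac{D - D}{6} = \left(- \frac{1}{6}\right) 0 = 0$)
$G{\left(g \right)} = 3 + \frac{\sqrt{- \frac{1}{5} + g}}{7}$ ($G{\left(g \right)} = \frac{\sqrt{g + \frac{1}{-5}}}{7} - -3 = \sqrt{g - \frac{1}{5}} \cdot \frac{1}{7} + 3 = \sqrt{- \frac{1}{5} + g} \frac{1}{7} + 3 = \frac{\sqrt{- \frac{1}{5} + g}}{7} + 3 = 3 + \frac{\sqrt{- \frac{1}{5} + g}}{7}$)
$-148 + E{\left(1 \right)} G{\left(12 \right)} = -148 + 0 \left(3 + \frac{\sqrt{-5 + 25 \cdot 12}}{35}\right) = -148 + 0 \left(3 + \frac{\sqrt{-5 + 300}}{35}\right) = -148 + 0 \left(3 + \frac{\sqrt{295}}{35}\right) = -148 + 0 = -148$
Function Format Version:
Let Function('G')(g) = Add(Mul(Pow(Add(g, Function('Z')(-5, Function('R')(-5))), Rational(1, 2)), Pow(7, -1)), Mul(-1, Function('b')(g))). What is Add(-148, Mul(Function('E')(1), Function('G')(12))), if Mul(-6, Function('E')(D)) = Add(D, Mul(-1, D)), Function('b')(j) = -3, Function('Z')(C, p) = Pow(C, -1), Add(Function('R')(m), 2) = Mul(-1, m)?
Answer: -148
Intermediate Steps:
Function('R')(m) = Add(-2, Mul(-1, m))
Function('E')(D) = 0 (Function('E')(D) = Mul(Rational(-1, 6), Add(D, Mul(-1, D))) = Mul(Rational(-1, 6), 0) = 0)
Function('G')(g) = Add(3, Mul(Rational(1, 7), Pow(Add(Rational(-1, 5), g), Rational(1, 2)))) (Function('G')(g) = Add(Mul(Pow(Add(g, Pow(-5, -1)), Rational(1, 2)), Pow(7, -1)), Mul(-1, -3)) = Add(Mul(Pow(Add(g, Rational(-1, 5)), Rational(1, 2)), Rational(1, 7)), 3) = Add(Mul(Pow(Add(Rational(-1, 5), g), Rational(1, 2)), Rational(1, 7)), 3) = Add(Mul(Rational(1, 7), Pow(Add(Rational(-1, 5), g), Rational(1, 2))), 3) = Add(3, Mul(Rational(1, 7), Pow(Add(Rational(-1, 5), g), Rational(1, 2)))))
Add(-148, Mul(Function('E')(1), Function('G')(12))) = Add(-148, Mul(0, Add(3, Mul(Rational(1, 35), Pow(Add(-5, Mul(25, 12)), Rational(1, 2)))))) = Add(-148, Mul(0, Add(3, Mul(Rational(1, 35), Pow(Add(-5, 300), Rational(1, 2)))))) = Add(-148, Mul(0, Add(3, Mul(Rational(1, 35), Pow(295, Rational(1, 2)))))) = Add(-148, 0) = -148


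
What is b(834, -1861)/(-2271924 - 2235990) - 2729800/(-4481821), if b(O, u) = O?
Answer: 2050327633081/3367277271899 ≈ 0.60890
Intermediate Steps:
b(834, -1861)/(-2271924 - 2235990) - 2729800/(-4481821) = 834/(-2271924 - 2235990) - 2729800/(-4481821) = 834/(-4507914) - 2729800*(-1/4481821) = 834*(-1/4507914) + 2729800/4481821 = -139/751319 + 2729800/4481821 = 2050327633081/3367277271899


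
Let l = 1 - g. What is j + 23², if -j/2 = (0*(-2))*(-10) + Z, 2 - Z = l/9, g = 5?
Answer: 4717/9 ≈ 524.11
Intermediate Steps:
l = -4 (l = 1 - 1*5 = 1 - 5 = -4)
Z = 22/9 (Z = 2 - (-4)/9 = 2 - 1*(-4/9) = 2 + 4/9 = 22/9 ≈ 2.4444)
j = -44/9 (j = -2*((0*(-2))*(-10) + 22/9) = -2*(0*(-10) + 22/9) = -2*(0 + 22/9) = -2*22/9 = -44/9 ≈ -4.8889)
j + 23² = -44/9 + 23² = -44/9 + 529 = 4717/9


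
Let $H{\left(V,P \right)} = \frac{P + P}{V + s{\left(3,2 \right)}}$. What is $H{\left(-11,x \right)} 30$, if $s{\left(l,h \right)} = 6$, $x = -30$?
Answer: $360$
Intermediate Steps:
$H{\left(V,P \right)} = \frac{2 P}{6 + V}$ ($H{\left(V,P \right)} = \frac{P + P}{V + 6} = \frac{2 P}{6 + V}$)
$H{\left(-11,x \right)} 30 = 2 \left(-30\right) \frac{1}{6 - 11} \cdot 30 = 2 \left(-30\right) \frac{1}{-5} \cdot 30 = 2 \left(-30\right) \left(- \frac{1}{5}\right) 30 = 12 \cdot 30 = 360$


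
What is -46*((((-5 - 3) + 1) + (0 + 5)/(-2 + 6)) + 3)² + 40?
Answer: -2463/8 ≈ -307.88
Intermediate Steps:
-46*((((-5 - 3) + 1) + (0 + 5)/(-2 + 6)) + 3)² + 40 = -46*(((-8 + 1) + 5/4) + 3)² + 40 = -46*((-7 + 5*(¼)) + 3)² + 40 = -46*((-7 + 5/4) + 3)² + 40 = -46*(-23/4 + 3)² + 40 = -46*(-11/4)² + 40 = -46*121/16 + 40 = -2783/8 + 40 = -2463/8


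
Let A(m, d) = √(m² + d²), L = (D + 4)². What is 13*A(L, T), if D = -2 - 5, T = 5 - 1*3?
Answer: 13*√85 ≈ 119.85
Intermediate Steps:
T = 2 (T = 5 - 3 = 2)
D = -7
L = 9 (L = (-7 + 4)² = (-3)² = 9)
A(m, d) = √(d² + m²)
13*A(L, T) = 13*√(2² + 9²) = 13*√(4 + 81) = 13*√85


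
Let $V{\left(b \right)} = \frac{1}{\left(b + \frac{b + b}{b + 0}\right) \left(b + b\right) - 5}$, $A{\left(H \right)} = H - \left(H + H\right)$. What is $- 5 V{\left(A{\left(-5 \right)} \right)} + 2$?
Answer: $\frac{25}{13} \approx 1.9231$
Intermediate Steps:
$A{\left(H \right)} = - H$ ($A{\left(H \right)} = H - 2 H = - H$)
$V{\left(b \right)} = \frac{1}{-5 + 2 b \left(2 + b\right)}$ ($V{\left(b \right)} = \frac{1}{\left(b + \frac{2 b}{b}\right) 2 b - 5} = \frac{1}{\left(b + 2\right) 2 b - 5} = \frac{1}{\left(2 + b\right) 2 b - 5} = \frac{1}{2 b \left(2 + b\right) - 5} = \frac{1}{-5 + 2 b \left(2 + b\right)}$)
$- 5 V{\left(A{\left(-5 \right)} \right)} + 2 = - \frac{5}{-5 + 2 \left(\left(-1\right) \left(-5\right)\right)^{2} + 4 \left(\left(-1\right) \left(-5\right)\right)} + 2 = - \frac{5}{-5 + 2 \cdot 5^{2} + 4 \cdot 5} + 2 = - \frac{5}{-5 + 2 \cdot 25 + 20} + 2 = - \frac{5}{-5 + 50 + 20} + 2 = - \frac{5}{65} + 2 = \left(-5\right) \frac{1}{65} + 2 = - \frac{1}{13} + 2 = \frac{25}{13}$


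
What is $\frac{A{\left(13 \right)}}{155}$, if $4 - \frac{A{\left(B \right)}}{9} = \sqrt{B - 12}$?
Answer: $\frac{27}{155} \approx 0.17419$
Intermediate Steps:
$A{\left(B \right)} = 36 - 9 \sqrt{-12 + B}$ ($A{\left(B \right)} = 36 - 9 \sqrt{B - 12} = 36 - 9 \sqrt{-12 + B}$)
$\frac{A{\left(13 \right)}}{155} = \frac{36 - 9 \sqrt{-12 + 13}}{155} = \left(36 - 9 \sqrt{1}\right) \frac{1}{155} = \left(36 - 9\right) \frac{1}{155} = 27 \cdot \frac{1}{155} = \frac{27}{155}$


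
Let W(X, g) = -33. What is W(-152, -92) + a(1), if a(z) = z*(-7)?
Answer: -40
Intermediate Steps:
a(z) = -7*z
W(-152, -92) + a(1) = -33 - 7*1 = -33 - 7 = -40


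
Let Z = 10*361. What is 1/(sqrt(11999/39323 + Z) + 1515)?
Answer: 59574345/90113164646 - sqrt(5582608804367)/90113164646 ≈ 0.00063489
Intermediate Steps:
Z = 3610
1/(sqrt(11999/39323 + Z) + 1515) = 1/(sqrt(11999/39323 + 3610) + 1515) = 1/(sqrt(141968029/39323) + 1515) = 1/(sqrt(5582608804367)/39323 + 1515) = 1/(1515 + sqrt(5582608804367)/39323)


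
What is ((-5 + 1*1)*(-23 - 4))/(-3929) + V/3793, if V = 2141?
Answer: 8002345/14902697 ≈ 0.53697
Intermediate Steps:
((-5 + 1*1)*(-23 - 4))/(-3929) + V/3793 = ((-5 + 1*1)*(-23 - 4))/(-3929) + 2141/3793 = ((-5 + 1)*(-27))*(-1/3929) + 2141*(1/3793) = -4*(-27)*(-1/3929) + 2141/3793 = 108*(-1/3929) + 2141/3793 = -108/3929 + 2141/3793 = 8002345/14902697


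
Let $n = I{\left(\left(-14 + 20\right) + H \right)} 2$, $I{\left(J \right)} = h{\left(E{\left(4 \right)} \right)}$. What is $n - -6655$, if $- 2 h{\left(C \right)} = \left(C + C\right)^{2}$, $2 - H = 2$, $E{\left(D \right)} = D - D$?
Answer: $6655$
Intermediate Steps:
$E{\left(D \right)} = 0$
$H = 0$ ($H = 2 - 2 = 0$)
$h{\left(C \right)} = - 2 C^{2}$ ($h{\left(C \right)} = - \frac{\left(C + C\right)^{2}}{2} = - \frac{\left(2 C\right)^{2}}{2} = - \frac{4 C^{2}}{2} = - 2 C^{2}$)
$I{\left(J \right)} = 0$ ($I{\left(J \right)} = - 2 \cdot 0^{2} = \left(-2\right) 0 = 0$)
$n = 0$ ($n = 0 \cdot 2 = 0$)
$n - -6655 = 0 - -6655 = 0 + 6655 = 6655$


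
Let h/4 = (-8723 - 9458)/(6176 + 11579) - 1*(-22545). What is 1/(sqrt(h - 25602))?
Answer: sqrt(20356279119830)/1146509666 ≈ 0.0039352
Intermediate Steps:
h = 1601073176/17755 (h = 4*((-8723 - 9458)/(6176 + 11579) - 1*(-22545)) = 4*(-18181/17755 + 22545) = 4*(400268294/17755) = 1601073176/17755 ≈ 90176.)
1/(sqrt(h - 25602)) = 1/(sqrt(1601073176/17755 - 25602)) = 1/(sqrt(1146509666/17755)) = 1/(sqrt(20356279119830)/17755) = sqrt(20356279119830)/1146509666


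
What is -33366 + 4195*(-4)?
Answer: -50146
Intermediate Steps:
-33366 + 4195*(-4) = -33366 - 16780 = -50146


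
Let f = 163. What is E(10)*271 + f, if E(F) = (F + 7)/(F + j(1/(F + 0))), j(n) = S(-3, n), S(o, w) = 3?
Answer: 6726/13 ≈ 517.38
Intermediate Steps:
j(n) = 3
E(F) = (7 + F)/(3 + F) (E(F) = (F + 7)/(F + 3) = (7 + F)/(3 + F))
E(10)*271 + f = ((7 + 10)/(3 + 10))*271 + 163 = (17/13)*271 + 163 = 4607/13 + 163 = 6726/13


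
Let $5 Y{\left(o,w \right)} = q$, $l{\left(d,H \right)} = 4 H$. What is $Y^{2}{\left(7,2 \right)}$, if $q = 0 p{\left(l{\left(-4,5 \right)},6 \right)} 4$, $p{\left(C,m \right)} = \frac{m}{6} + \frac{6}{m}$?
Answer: $0$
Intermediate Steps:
$p{\left(C,m \right)} = \frac{6}{m} + \frac{m}{6}$ ($p{\left(C,m \right)} = m \frac{1}{6} + \frac{6}{m} = \frac{m}{6} + \frac{6}{m} = \frac{6}{m} + \frac{m}{6}$)
$q = 0$ ($q = 0 \left(\frac{6}{6} + \frac{1}{6} \cdot 6\right) 4 = 0 \left(6 \cdot \frac{1}{6} + 1\right) 4 = 0 \left(1 + 1\right) 4 = 0 \cdot 2 \cdot 4 = 0 \cdot 4 = 0$)
$Y{\left(o,w \right)} = 0$ ($Y{\left(o,w \right)} = \frac{1}{5} \cdot 0 = 0$)
$Y^{2}{\left(7,2 \right)} = 0^{2} = 0$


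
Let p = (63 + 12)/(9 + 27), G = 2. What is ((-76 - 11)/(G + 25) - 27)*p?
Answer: -1700/27 ≈ -62.963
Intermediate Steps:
p = 25/12 (p = 75/36 = 75*(1/36) = 25/12 ≈ 2.0833)
((-76 - 11)/(G + 25) - 27)*p = ((-76 - 11)/(2 + 25) - 27)*(25/12) = (-87/27 - 27)*(25/12) = (-87*1/27 - 27)*(25/12) = (-29/9 - 27)*(25/12) = -272/9*25/12 = -1700/27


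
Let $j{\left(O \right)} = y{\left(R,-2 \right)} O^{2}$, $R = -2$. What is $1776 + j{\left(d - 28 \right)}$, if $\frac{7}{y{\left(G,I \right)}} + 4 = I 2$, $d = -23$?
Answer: $- \frac{3999}{8} \approx -499.88$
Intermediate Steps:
$y{\left(G,I \right)} = \frac{7}{-4 + 2 I}$ ($y{\left(G,I \right)} = \frac{7}{-4 + I 2} = \frac{7}{-4 + 2 I}$)
$j{\left(O \right)} = - \frac{7 O^{2}}{8}$ ($j{\left(O \right)} = \frac{7}{2 \left(-2 - 2\right)} O^{2} = \frac{7}{2 \left(-4\right)} O^{2} = \frac{7}{2} \left(- \frac{1}{4}\right) O^{2} = - \frac{7 O^{2}}{8}$)
$1776 + j{\left(d - 28 \right)} = 1776 - \frac{7 \left(-23 - 28\right)^{2}}{8} = 1776 - \frac{7 \left(-51\right)^{2}}{8} = 1776 - \frac{18207}{8} = - \frac{3999}{8}$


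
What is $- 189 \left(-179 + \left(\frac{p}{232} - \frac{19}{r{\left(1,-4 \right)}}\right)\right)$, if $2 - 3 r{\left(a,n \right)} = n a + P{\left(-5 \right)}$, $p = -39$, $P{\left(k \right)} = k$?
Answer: $\frac{88917129}{2552} \approx 34842.0$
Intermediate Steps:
$r{\left(a,n \right)} = \frac{7}{3} - \frac{a n}{3}$ ($r{\left(a,n \right)} = \frac{2}{3} - \frac{n a - 5}{3} = \frac{2}{3} - \frac{a n - 5}{3} = \frac{2}{3} - \frac{-5 + a n}{3} = \frac{2}{3} - \left(- \frac{5}{3} + \frac{a n}{3}\right) = \frac{7}{3} - \frac{a n}{3}$)
$- 189 \left(-179 + \left(\frac{p}{232} - \frac{19}{r{\left(1,-4 \right)}}\right)\right) = - 189 \left(-179 - \left(\frac{39}{232} + \frac{19}{\frac{7}{3} - \frac{1}{3} \left(-4\right)}\right)\right) = - 189 \left(-179 - \left(\frac{39}{232} + \frac{19}{\frac{7}{3} + \frac{4}{3}}\right)\right) = - 189 \left(-179 - \left(\frac{39}{232} + \frac{19}{\frac{11}{3}}\right)\right) = - 189 \left(-179 - \frac{13653}{2552}\right) = \left(-189\right) \left(- \frac{470461}{2552}\right) = \frac{88917129}{2552}$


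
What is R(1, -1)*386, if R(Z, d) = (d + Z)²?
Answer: 0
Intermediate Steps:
R(Z, d) = (Z + d)²
R(1, -1)*386 = (1 - 1)²*386 = 0²*386 = 0*386 = 0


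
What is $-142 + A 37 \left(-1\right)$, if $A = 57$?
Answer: $-2251$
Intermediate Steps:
$-142 + A 37 \left(-1\right) = -142 + 57 \cdot 37 \left(-1\right) = -142 + 57 \left(-37\right) = -142 - 2109 = -2251$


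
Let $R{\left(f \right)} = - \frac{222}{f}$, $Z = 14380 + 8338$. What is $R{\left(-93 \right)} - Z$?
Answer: $- \frac{704184}{31} \approx -22716.0$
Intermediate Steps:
$Z = 22718$
$R{\left(-93 \right)} - Z = - \frac{222}{-93} - 22718 = \left(-222\right) \left(- \frac{1}{93}\right) - 22718 = \frac{74}{31} - 22718 = - \frac{704184}{31}$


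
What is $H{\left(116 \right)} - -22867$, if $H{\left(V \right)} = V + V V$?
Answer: $36439$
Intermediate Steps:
$H{\left(V \right)} = V + V^{2}$
$H{\left(116 \right)} - -22867 = 116 \left(1 + 116\right) - -22867 = 116 \cdot 117 + 22867 = 13572 + 22867 = 36439$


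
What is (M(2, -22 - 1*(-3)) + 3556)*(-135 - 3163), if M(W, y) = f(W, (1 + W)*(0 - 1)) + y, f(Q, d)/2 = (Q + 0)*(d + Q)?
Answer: -11651834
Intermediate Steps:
f(Q, d) = 2*Q*(Q + d) (f(Q, d) = 2*((Q + 0)*(d + Q)) = 2*(Q*(Q + d)) = 2*Q*(Q + d))
M(W, y) = y - 2*W (M(W, y) = 2*W*(W + (1 + W)*(0 - 1)) + y = 2*W*(W + (1 + W)*(-1)) + y = 2*W*(W + (-1 - W)) + y = 2*W*(-1) + y = -2*W + y = y - 2*W)
(M(2, -22 - 1*(-3)) + 3556)*(-135 - 3163) = (((-22 - 1*(-3)) - 2*2) + 3556)*(-135 - 3163) = (((-22 + 3) - 4) + 3556)*(-3298) = ((-19 - 4) + 3556)*(-3298) = (-23 + 3556)*(-3298) = 3533*(-3298) = -11651834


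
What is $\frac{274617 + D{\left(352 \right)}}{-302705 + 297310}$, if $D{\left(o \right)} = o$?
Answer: $- \frac{274969}{5395} \approx -50.967$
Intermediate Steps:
$\frac{274617 + D{\left(352 \right)}}{-302705 + 297310} = \frac{274617 + 352}{-302705 + 297310} = \frac{274969}{-5395} = 274969 \left(- \frac{1}{5395}\right) = - \frac{274969}{5395}$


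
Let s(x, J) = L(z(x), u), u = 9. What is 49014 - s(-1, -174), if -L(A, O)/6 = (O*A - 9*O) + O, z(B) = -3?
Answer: 48420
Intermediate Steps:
L(A, O) = 48*O - 6*A*O (L(A, O) = -6*((O*A - 9*O) + O) = -6*((A*O - 9*O) + O) = -6*((-9*O + A*O) + O) = -6*(-8*O + A*O) = 48*O - 6*A*O)
s(x, J) = 594 (s(x, J) = 6*9*(8 - 1*(-3)) = 6*9*(8 + 3) = 6*9*11 = 594)
49014 - s(-1, -174) = 49014 - 1*594 = 49014 - 594 = 48420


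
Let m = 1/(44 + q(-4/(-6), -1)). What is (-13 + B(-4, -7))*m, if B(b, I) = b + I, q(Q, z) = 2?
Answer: -12/23 ≈ -0.52174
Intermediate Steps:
m = 1/46 (m = 1/(44 + 2) = 1/46 ≈ 0.021739)
B(b, I) = I + b
(-13 + B(-4, -7))*m = (-13 + (-7 - 4))*(1/46) = (-13 - 11)*(1/46) = -24*1/46 = -12/23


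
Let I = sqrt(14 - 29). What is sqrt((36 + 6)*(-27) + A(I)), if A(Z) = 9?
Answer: 15*I*sqrt(5) ≈ 33.541*I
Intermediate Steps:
I = I*sqrt(15) (I = sqrt(-15) = I*sqrt(15) ≈ 3.873*I)
sqrt((36 + 6)*(-27) + A(I)) = sqrt((36 + 6)*(-27) + 9) = sqrt(42*(-27) + 9) = sqrt(-1134 + 9) = sqrt(-1125) = 15*I*sqrt(5)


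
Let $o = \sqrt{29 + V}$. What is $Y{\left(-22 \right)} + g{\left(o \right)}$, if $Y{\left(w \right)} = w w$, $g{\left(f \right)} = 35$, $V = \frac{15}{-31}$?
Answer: $519$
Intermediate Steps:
$V = - \frac{15}{31}$ ($V = 15 \left(- \frac{1}{31}\right) = - \frac{15}{31} \approx -0.48387$)
$o = \frac{2 \sqrt{6851}}{31}$ ($o = \sqrt{29 - \frac{15}{31}} = \sqrt{\frac{884}{31}} = \frac{2 \sqrt{6851}}{31} \approx 5.34$)
$Y{\left(w \right)} = w^{2}$
$Y{\left(-22 \right)} + g{\left(o \right)} = \left(-22\right)^{2} + 35 = 484 + 35 = 519$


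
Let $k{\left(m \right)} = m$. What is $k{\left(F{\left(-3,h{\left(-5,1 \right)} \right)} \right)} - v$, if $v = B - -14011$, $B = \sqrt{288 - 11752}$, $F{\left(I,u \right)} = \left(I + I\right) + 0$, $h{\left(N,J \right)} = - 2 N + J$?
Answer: $-14017 - 2 i \sqrt{2866} \approx -14017.0 - 107.07 i$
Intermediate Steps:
$h{\left(N,J \right)} = J - 2 N$
$F{\left(I,u \right)} = 2 I$ ($F{\left(I,u \right)} = 2 I + 0 = 2 I$)
$B = 2 i \sqrt{2866}$ ($B = \sqrt{-11464} = 2 i \sqrt{2866} \approx 107.07 i$)
$v = 14011 + 2 i \sqrt{2866}$ ($v = 2 i \sqrt{2866} - -14011 = 2 i \sqrt{2866} + 14011 = 14011 + 2 i \sqrt{2866} \approx 14011.0 + 107.07 i$)
$k{\left(F{\left(-3,h{\left(-5,1 \right)} \right)} \right)} - v = 2 \left(-3\right) - \left(14011 + 2 i \sqrt{2866}\right) = -6 - \left(14011 + 2 i \sqrt{2866}\right) = -14017 - 2 i \sqrt{2866}$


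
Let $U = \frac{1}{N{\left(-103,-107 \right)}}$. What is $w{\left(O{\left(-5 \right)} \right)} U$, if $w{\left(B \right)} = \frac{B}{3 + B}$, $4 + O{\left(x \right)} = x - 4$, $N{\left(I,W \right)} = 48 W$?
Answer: $- \frac{13}{51360} \approx -0.00025312$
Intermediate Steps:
$O{\left(x \right)} = -8 + x$ ($O{\left(x \right)} = -4 + \left(x - 4\right) = -4 + \left(-4 + x\right) = -8 + x$)
$U = - \frac{1}{5136}$ ($U = \frac{1}{48 \left(-107\right)} = \frac{1}{-5136} = - \frac{1}{5136} \approx -0.0001947$)
$w{\left(O{\left(-5 \right)} \right)} U = \frac{-8 - 5}{3 - 13} \left(- \frac{1}{5136}\right) = - \frac{13}{3 - 13} \left(- \frac{1}{5136}\right) = - \frac{13}{-10} \left(- \frac{1}{5136}\right) = \left(-13\right) \left(- \frac{1}{10}\right) \left(- \frac{1}{5136}\right) = \frac{13}{10} \left(- \frac{1}{5136}\right) = - \frac{13}{51360}$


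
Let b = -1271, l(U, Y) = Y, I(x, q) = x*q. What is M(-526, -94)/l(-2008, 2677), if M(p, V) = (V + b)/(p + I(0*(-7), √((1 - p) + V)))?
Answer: 1365/1408102 ≈ 0.00096939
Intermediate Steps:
I(x, q) = q*x
M(p, V) = (-1271 + V)/p (M(p, V) = (V - 1271)/(p + √((1 - p) + V)*(0*(-7))) = (-1271 + V)/(p + √(1 + V - p)*0) = (-1271 + V)/(p + 0) = (-1271 + V)/p)
M(-526, -94)/l(-2008, 2677) = ((-1271 - 94)/(-526))/2677 = -1/526*(-1365)*(1/2677) = (1365/526)*(1/2677) = 1365/1408102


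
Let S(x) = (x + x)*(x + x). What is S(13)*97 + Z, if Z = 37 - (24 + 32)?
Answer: 65553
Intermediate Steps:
S(x) = 4*x**2 (S(x) = (2*x)*(2*x) = 4*x**2)
Z = -19 (Z = 37 - 1*56 = 37 - 56 = -19)
S(13)*97 + Z = (4*13**2)*97 - 19 = (4*169)*97 - 19 = 676*97 - 19 = 65572 - 19 = 65553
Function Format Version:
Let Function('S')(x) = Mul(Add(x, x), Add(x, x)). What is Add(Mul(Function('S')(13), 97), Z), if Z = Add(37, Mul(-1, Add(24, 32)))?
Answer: 65553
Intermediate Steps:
Function('S')(x) = Mul(4, Pow(x, 2)) (Function('S')(x) = Mul(Mul(2, x), Mul(2, x)) = Mul(4, Pow(x, 2)))
Z = -19 (Z = Add(37, Mul(-1, 56)) = Add(37, -56) = -19)
Add(Mul(Function('S')(13), 97), Z) = Add(Mul(Mul(4, Pow(13, 2)), 97), -19) = Add(Mul(Mul(4, 169), 97), -19) = Add(Mul(676, 97), -19) = Add(65572, -19) = 65553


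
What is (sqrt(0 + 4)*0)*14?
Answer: 0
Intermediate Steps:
(sqrt(0 + 4)*0)*14 = (sqrt(4)*0)*14 = (2*0)*14 = 0*14 = 0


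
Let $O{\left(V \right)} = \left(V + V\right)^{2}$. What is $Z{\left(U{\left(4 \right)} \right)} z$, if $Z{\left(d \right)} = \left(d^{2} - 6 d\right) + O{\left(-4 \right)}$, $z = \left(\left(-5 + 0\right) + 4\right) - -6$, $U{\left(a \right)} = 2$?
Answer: $280$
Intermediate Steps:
$z = 5$ ($z = \left(-5 + 4\right) + 6 = -1 + 6 = 5$)
$O{\left(V \right)} = 4 V^{2}$ ($O{\left(V \right)} = \left(2 V\right)^{2} = 4 V^{2}$)
$Z{\left(d \right)} = 64 + d^{2} - 6 d$ ($Z{\left(d \right)} = \left(d^{2} - 6 d\right) + 4 \left(-4\right)^{2} = \left(d^{2} - 6 d\right) + 4 \cdot 16 = \left(d^{2} - 6 d\right) + 64 = 64 + d^{2} - 6 d$)
$Z{\left(U{\left(4 \right)} \right)} z = \left(64 + 2^{2} - 12\right) 5 = \left(64 + 4 - 12\right) 5 = 56 \cdot 5 = 280$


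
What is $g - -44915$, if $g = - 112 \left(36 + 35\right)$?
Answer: $36963$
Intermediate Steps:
$g = -7952$ ($g = \left(-112\right) 71 = -7952$)
$g - -44915 = -7952 - -44915 = -7952 + 44915 = 36963$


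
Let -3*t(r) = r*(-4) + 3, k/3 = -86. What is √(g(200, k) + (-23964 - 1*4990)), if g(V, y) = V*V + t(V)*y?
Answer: 2*I*√14374 ≈ 239.78*I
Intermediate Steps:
k = -258 (k = 3*(-86) = -258)
t(r) = -1 + 4*r/3 (t(r) = -(r*(-4) + 3)/3 = -(-4*r + 3)/3 = -(3 - 4*r)/3 = -1 + 4*r/3)
g(V, y) = V² + y*(-1 + 4*V/3) (g(V, y) = V*V + (-1 + 4*V/3)*y = V² + y*(-1 + 4*V/3))
√(g(200, k) + (-23964 - 1*4990)) = √((200² - 1*(-258) + (4/3)*200*(-258)) + (-23964 - 1*4990)) = √((40000 + 258 - 68800) + (-23964 - 4990)) = √(-28542 - 28954) = √(-57496) = 2*I*√14374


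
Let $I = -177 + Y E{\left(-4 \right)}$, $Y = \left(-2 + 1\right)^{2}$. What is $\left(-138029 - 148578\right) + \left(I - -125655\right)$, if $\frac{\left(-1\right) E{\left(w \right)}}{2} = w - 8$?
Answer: $-161105$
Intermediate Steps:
$E{\left(w \right)} = 16 - 2 w$ ($E{\left(w \right)} = - 2 \left(w - 8\right) = - 2 \left(-8 + w\right) = 16 - 2 w$)
$Y = 1$ ($Y = \left(-1\right)^{2} = 1$)
$I = -153$ ($I = -177 + 1 \left(16 - -8\right) = -177 + 1 \left(16 + 8\right) = -177 + 1 \cdot 24 = -177 + 24 = -153$)
$\left(-138029 - 148578\right) + \left(I - -125655\right) = \left(-138029 - 148578\right) - -125502 = -286607 + \left(-153 + 125655\right) = -286607 + 125502 = -161105$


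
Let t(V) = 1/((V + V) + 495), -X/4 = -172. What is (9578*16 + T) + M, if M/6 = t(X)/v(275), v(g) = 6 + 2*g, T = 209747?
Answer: 188807493313/520138 ≈ 3.6300e+5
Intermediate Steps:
X = 688 (X = -4*(-172) = 688)
t(V) = 1/(495 + 2*V) (t(V) = 1/(2*V + 495) = 1/(495 + 2*V))
M = 3/520138 (M = 6*(1/((495 + 2*688)*(6 + 2*275))) = 6*(1/((495 + 1376)*(6 + 550))) = 6*(1/(1871*556)) = 6*((1/1871)*(1/556)) = 6*(1/1040276) = 3/520138 ≈ 5.7677e-6)
(9578*16 + T) + M = (9578*16 + 209747) + 3/520138 = (153248 + 209747) + 3/520138 = 362995 + 3/520138 = 188807493313/520138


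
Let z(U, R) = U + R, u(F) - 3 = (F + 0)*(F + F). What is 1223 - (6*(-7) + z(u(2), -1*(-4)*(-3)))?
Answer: 1266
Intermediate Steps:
u(F) = 3 + 2*F**2 (u(F) = 3 + (F + 0)*(F + F) = 3 + F*(2*F) = 3 + 2*F**2)
z(U, R) = R + U
1223 - (6*(-7) + z(u(2), -1*(-4)*(-3))) = 1223 - (6*(-7) + (-1*(-4)*(-3) + (3 + 2*2**2))) = 1223 - (-42 + (4*(-3) + (3 + 2*4))) = 1223 - (-42 + (-12 + (3 + 8))) = 1223 - (-42 + (-12 + 11)) = 1223 - (-42 - 1) = 1223 - 1*(-43) = 1223 + 43 = 1266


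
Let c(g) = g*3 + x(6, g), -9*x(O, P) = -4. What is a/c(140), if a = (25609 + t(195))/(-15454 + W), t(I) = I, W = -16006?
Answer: -58059/29761160 ≈ -0.0019508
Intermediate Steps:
x(O, P) = 4/9 (x(O, P) = -⅑*(-4) = 4/9)
c(g) = 4/9 + 3*g (c(g) = g*3 + 4/9 = 3*g + 4/9 = 4/9 + 3*g)
a = -6451/7865 (a = (25609 + 195)/(-15454 - 16006) = 25804/(-31460) = 25804*(-1/31460) = -6451/7865 ≈ -0.82022)
a/c(140) = -6451/(7865*(4/9 + 3*140)) = -6451/(7865*(4/9 + 420)) = -6451/(7865*3784/9) = -6451/7865*9/3784 = -58059/29761160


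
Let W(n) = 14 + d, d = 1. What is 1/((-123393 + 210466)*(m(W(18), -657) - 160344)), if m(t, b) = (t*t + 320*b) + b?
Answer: -1/32305476168 ≈ -3.0955e-11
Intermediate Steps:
W(n) = 15 (W(n) = 14 + 1 = 15)
m(t, b) = t² + 321*b (m(t, b) = (t² + 320*b) + b = t² + 321*b)
1/((-123393 + 210466)*(m(W(18), -657) - 160344)) = 1/((-123393 + 210466)*((15² + 321*(-657)) - 160344)) = 1/(87073*((225 - 210897) - 160344)) = 1/(87073*(-210672 - 160344)) = 1/(87073*(-371016)) = 1/(-32305476168) = -1/32305476168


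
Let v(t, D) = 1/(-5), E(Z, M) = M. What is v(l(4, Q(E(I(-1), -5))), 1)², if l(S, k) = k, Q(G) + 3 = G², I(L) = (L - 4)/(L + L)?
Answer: 1/25 ≈ 0.040000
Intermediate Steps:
I(L) = (-4 + L)/(2*L) (I(L) = (-4 + L)/((2*L)) = (-4 + L)*(1/(2*L)) = (-4 + L)/(2*L))
Q(G) = -3 + G²
v(t, D) = -⅕
v(l(4, Q(E(I(-1), -5))), 1)² = (-⅕)² = 1/25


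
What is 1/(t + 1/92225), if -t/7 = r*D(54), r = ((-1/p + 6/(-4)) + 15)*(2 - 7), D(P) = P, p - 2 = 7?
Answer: 92225/2333753626 ≈ 3.9518e-5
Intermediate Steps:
p = 9 (p = 2 + 7 = 9)
r = -1205/18 (r = ((-1/9 + 6/(-4)) + 15)*(2 - 7) = ((-1*⅑ + 6*(-¼)) + 15)*(-5) = ((-⅑ - 3/2) + 15)*(-5) = (-29/18 + 15)*(-5) = (241/18)*(-5) = -1205/18 ≈ -66.944)
t = 25305 (t = -(-8435)*54/18 = -7*(-3615) = 25305)
1/(t + 1/92225) = 1/(25305 + 1/92225) = 1/(2333753626/92225) = 92225/2333753626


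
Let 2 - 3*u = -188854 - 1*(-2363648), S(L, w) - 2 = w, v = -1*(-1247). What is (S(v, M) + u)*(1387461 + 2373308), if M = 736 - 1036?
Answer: -8182252462534/3 ≈ -2.7274e+12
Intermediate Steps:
v = 1247
M = -300
S(L, w) = 2 + w
u = -2174792/3 (u = ⅔ - (-188854 - 1*(-2363648))/3 = ⅔ - (-188854 + 2363648)/3 = ⅔ - ⅓*2174794 = ⅔ - 2174794/3 = -2174792/3 ≈ -7.2493e+5)
(S(v, M) + u)*(1387461 + 2373308) = ((2 - 300) - 2174792/3)*(1387461 + 2373308) = (-298 - 2174792/3)*3760769 = -2175686/3*3760769 = -8182252462534/3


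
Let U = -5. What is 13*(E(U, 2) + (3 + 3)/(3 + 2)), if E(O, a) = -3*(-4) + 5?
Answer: 1183/5 ≈ 236.60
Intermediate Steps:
E(O, a) = 17 (E(O, a) = 12 + 5 = 17)
13*(E(U, 2) + (3 + 3)/(3 + 2)) = 13*(17 + (3 + 3)/(3 + 2)) = 13*(17 + 6/5) = 13*(91/5) = 1183/5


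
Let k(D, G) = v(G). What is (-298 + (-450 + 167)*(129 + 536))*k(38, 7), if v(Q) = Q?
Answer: -1319451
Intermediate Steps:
k(D, G) = G
(-298 + (-450 + 167)*(129 + 536))*k(38, 7) = (-298 + (-450 + 167)*(129 + 536))*7 = (-298 - 283*665)*7 = (-298 - 188195)*7 = -188493*7 = -1319451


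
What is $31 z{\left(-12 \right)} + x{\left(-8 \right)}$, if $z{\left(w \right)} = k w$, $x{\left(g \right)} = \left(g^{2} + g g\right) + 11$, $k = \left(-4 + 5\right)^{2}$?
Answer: $-233$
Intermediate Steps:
$k = 1$ ($k = 1^{2} = 1$)
$x{\left(g \right)} = 11 + 2 g^{2}$ ($x{\left(g \right)} = \left(g^{2} + g^{2}\right) + 11 = 2 g^{2} + 11 = 11 + 2 g^{2}$)
$z{\left(w \right)} = w$ ($z{\left(w \right)} = 1 w = w$)
$31 z{\left(-12 \right)} + x{\left(-8 \right)} = 31 \left(-12\right) + \left(11 + 2 \left(-8\right)^{2}\right) = -372 + \left(11 + 2 \cdot 64\right) = -372 + \left(11 + 128\right) = -372 + 139 = -233$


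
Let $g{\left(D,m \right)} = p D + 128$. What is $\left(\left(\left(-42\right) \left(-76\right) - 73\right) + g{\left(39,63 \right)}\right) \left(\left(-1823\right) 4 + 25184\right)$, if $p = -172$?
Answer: $-61924212$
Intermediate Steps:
$g{\left(D,m \right)} = 128 - 172 D$ ($g{\left(D,m \right)} = - 172 D + 128 = 128 - 172 D$)
$\left(\left(\left(-42\right) \left(-76\right) - 73\right) + g{\left(39,63 \right)}\right) \left(\left(-1823\right) 4 + 25184\right) = \left(\left(\left(-42\right) \left(-76\right) - 73\right) + \left(128 - 6708\right)\right) \left(\left(-1823\right) 4 + 25184\right) = \left(\left(3192 - 73\right) + \left(128 - 6708\right)\right) \left(-7292 + 25184\right) = \left(3119 - 6580\right) 17892 = \left(-3461\right) 17892 = -61924212$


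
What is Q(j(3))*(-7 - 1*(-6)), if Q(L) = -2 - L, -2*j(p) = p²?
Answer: -5/2 ≈ -2.5000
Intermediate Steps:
j(p) = -p²/2
Q(j(3))*(-7 - 1*(-6)) = (-2 - (-1)*3²/2)*(-7 - 1*(-6)) = (-2 - (-1)*9/2)*(-7 + 6) = (-2 - 1*(-9/2))*(-1) = (-2 + 9/2)*(-1) = (5/2)*(-1) = -5/2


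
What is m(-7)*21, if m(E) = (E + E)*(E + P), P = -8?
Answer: 4410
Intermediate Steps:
m(E) = 2*E*(-8 + E) (m(E) = (E + E)*(E - 8) = (2*E)*(-8 + E) = 2*E*(-8 + E))
m(-7)*21 = (2*(-7)*(-8 - 7))*21 = (2*(-7)*(-15))*21 = 210*21 = 4410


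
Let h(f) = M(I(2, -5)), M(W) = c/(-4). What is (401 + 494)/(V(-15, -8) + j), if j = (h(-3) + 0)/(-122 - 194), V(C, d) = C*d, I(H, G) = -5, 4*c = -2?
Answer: 2262560/303359 ≈ 7.4584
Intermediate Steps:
c = -½ (c = (¼)*(-2) = -½ ≈ -0.50000)
M(W) = ⅛ (M(W) = -½/(-4) = -½*(-¼) = ⅛)
h(f) = ⅛
j = -1/2528 (j = (⅛ + 0)/(-122 - 194) = (⅛)/(-316) = (⅛)*(-1/316) = -1/2528 ≈ -0.00039557)
(401 + 494)/(V(-15, -8) + j) = (401 + 494)/(-15*(-8) - 1/2528) = 895/(120 - 1/2528) = 895/(303359/2528) = 895*(2528/303359) = 2262560/303359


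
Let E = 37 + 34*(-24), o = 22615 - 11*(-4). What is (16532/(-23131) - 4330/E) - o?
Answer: -408206352489/18019049 ≈ -22654.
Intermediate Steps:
o = 22659 (o = 22615 + 44 = 22659)
E = -779 (E = 37 - 816 = -779)
(16532/(-23131) - 4330/E) - o = (16532/(-23131) - 4330/(-779)) - 1*22659 = (16532*(-1/23131) - 4330*(-1/779)) - 22659 = (-16532/23131 + 4330/779) - 22659 = 87278802/18019049 - 22659 = -408206352489/18019049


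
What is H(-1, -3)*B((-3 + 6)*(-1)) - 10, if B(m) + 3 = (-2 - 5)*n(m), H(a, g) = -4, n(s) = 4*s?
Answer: -334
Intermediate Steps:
B(m) = -3 - 28*m (B(m) = -3 + (-2 - 5)*(4*m) = -3 - 28*m)
H(-1, -3)*B((-3 + 6)*(-1)) - 10 = -4*(-3 - 28*(-3 + 6)*(-1)) - 10 = -4*(-3 - 84*(-1)) - 10 = -4*(-3 - 28*(-3)) - 10 = -4*(-3 + 84) - 10 = -4*81 - 10 = -324 - 10 = -334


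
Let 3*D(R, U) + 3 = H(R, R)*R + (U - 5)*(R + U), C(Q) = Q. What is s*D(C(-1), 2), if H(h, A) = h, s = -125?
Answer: 625/3 ≈ 208.33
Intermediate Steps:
D(R, U) = -1 + R**2/3 + (-5 + U)*(R + U)/3 (D(R, U) = -1 + (R*R + (U - 5)*(R + U))/3 = -1 + (R**2 + (-5 + U)*(R + U))/3 = -1 + (R**2/3 + (-5 + U)*(R + U)/3) = -1 + R**2/3 + (-5 + U)*(R + U)/3)
s*D(C(-1), 2) = -125*(-1 - 5/3*(-1) - 5/3*2 + (1/3)*(-1)**2 + (1/3)*2**2 + (1/3)*(-1)*2) = -125*(-1 + 5/3 - 10/3 + (1/3)*1 + (1/3)*4 - 2/3) = -125*(-1 + 5/3 - 10/3 + 1/3 + 4/3 - 2/3) = -125*(-5/3) = 625/3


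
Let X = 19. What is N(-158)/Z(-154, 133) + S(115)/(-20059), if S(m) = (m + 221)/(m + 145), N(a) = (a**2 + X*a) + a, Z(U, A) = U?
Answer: -14214415638/100395295 ≈ -141.58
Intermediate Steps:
N(a) = a**2 + 20*a (N(a) = (a**2 + 19*a) + a = a**2 + 20*a)
S(m) = (221 + m)/(145 + m)
N(-158)/Z(-154, 133) + S(115)/(-20059) = -158*(20 - 158)/(-154) + ((221 + 115)/(145 + 115))/(-20059) = -158*(-138)*(-1/154) + (336/260)*(-1/20059) = 21804*(-1/154) + ((1/260)*336)*(-1/20059) = -10902/77 + (84/65)*(-1/20059) = -10902/77 - 84/1303835 = -14214415638/100395295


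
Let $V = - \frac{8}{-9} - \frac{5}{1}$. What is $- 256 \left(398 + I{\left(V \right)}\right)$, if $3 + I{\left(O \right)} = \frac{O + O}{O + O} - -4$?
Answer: $-102400$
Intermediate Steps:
$V = - \frac{37}{9}$ ($V = \left(-8\right) \left(- \frac{1}{9}\right) - 5 = \frac{8}{9} - 5 = - \frac{37}{9} \approx -4.1111$)
$I{\left(O \right)} = 2$ ($I{\left(O \right)} = -3 + \left(\frac{O + O}{O + O} - -4\right) = -3 + \left(\frac{2 O}{2 O} + 4\right) = -3 + \left(2 O \frac{1}{2 O} + 4\right) = -3 + \left(1 + 4\right) = -3 + 5 = 2$)
$- 256 \left(398 + I{\left(V \right)}\right) = - 256 \left(398 + 2\right) = \left(-256\right) 400 = -102400$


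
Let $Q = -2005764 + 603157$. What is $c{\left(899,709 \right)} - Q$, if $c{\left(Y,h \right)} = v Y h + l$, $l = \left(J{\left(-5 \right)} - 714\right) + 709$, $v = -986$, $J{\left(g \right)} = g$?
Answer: $-627064929$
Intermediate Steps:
$Q = -1402607$
$l = -10$ ($l = \left(-5 - 714\right) + 709 = -719 + 709 = -10$)
$c{\left(Y,h \right)} = -10 - 986 Y h$ ($c{\left(Y,h \right)} = - 986 Y h - 10 = -10 - 986 Y h$)
$c{\left(899,709 \right)} - Q = \left(-10 - 886414 \cdot 709\right) - -1402607 = \left(-10 - 628467526\right) + 1402607 = -628467536 + 1402607 = -627064929$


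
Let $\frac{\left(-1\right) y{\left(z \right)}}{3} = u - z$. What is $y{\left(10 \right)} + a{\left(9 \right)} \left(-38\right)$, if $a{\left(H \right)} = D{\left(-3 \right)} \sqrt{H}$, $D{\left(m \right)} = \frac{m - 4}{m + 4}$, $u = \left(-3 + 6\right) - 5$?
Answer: $834$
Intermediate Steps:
$u = -2$ ($u = 3 - 5 = -2$)
$y{\left(z \right)} = 6 + 3 z$ ($y{\left(z \right)} = - 3 \left(-2 - z\right) = 6 + 3 z$)
$D{\left(m \right)} = \frac{-4 + m}{4 + m}$
$a{\left(H \right)} = - 7 \sqrt{H}$ ($a{\left(H \right)} = \frac{-4 - 3}{4 - 3} \sqrt{H} = 1^{-1} \left(-7\right) \sqrt{H} = 1 \left(-7\right) \sqrt{H} = - 7 \sqrt{H}$)
$y{\left(10 \right)} + a{\left(9 \right)} \left(-38\right) = \left(6 + 3 \cdot 10\right) + - 7 \sqrt{9} \left(-38\right) = \left(6 + 30\right) + \left(-7\right) 3 \left(-38\right) = 36 - -798 = 36 + 798 = 834$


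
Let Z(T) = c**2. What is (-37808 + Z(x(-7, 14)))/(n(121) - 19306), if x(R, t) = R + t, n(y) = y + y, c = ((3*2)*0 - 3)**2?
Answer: 37727/19064 ≈ 1.9790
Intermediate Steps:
c = 9 (c = (6*0 - 3)**2 = (0 - 3)**2 = (-3)**2 = 9)
n(y) = 2*y
Z(T) = 81 (Z(T) = 9**2 = 81)
(-37808 + Z(x(-7, 14)))/(n(121) - 19306) = (-37808 + 81)/(2*121 - 19306) = -37727/(242 - 19306) = -37727/(-19064) = -37727*(-1/19064) = 37727/19064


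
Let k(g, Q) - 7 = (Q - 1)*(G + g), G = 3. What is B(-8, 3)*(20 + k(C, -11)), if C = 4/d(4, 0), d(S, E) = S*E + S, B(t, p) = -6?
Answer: 126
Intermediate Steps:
d(S, E) = S + E*S (d(S, E) = E*S + S = S + E*S)
C = 1 (C = 4/((4*(1 + 0))) = 4/((4*1)) = 4/4 = 4*(¼) = 1)
k(g, Q) = 7 + (-1 + Q)*(3 + g) (k(g, Q) = 7 + (Q - 1)*(3 + g) = 7 + (-1 + Q)*(3 + g))
B(-8, 3)*(20 + k(C, -11)) = -6*(20 + (4 - 1*1 + 3*(-11) - 11*1)) = -6*(20 + (4 - 1 - 33 - 11)) = -6*(20 - 41) = -6*(-21) = 126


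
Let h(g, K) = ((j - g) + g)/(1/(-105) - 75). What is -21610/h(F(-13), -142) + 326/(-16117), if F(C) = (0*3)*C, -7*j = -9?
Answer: 548623831622/435159 ≈ 1.2607e+6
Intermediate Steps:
j = 9/7 (j = -1/7*(-9) = 9/7 ≈ 1.2857)
F(C) = 0 (F(C) = 0*C = 0)
h(g, K) = -135/7876 (h(g, K) = ((9/7 - g) + g)/(1/(-105) - 75) = 9/(7*(-1/105 - 75)) = 9/(7*(-7876/105)) = (9/7)*(-105/7876) = -135/7876)
-21610/h(F(-13), -142) + 326/(-16117) = -21610/(-135/7876) + 326/(-16117) = -21610*(-7876/135) + 326*(-1/16117) = 34040072/27 - 326/16117 = 548623831622/435159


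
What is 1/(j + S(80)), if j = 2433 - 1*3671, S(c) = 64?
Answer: -1/1174 ≈ -0.00085179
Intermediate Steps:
j = -1238 (j = 2433 - 3671 = -1238)
1/(j + S(80)) = 1/(-1238 + 64) = 1/(-1174) = -1/1174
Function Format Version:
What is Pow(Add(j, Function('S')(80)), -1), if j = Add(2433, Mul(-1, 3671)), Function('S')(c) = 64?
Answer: Rational(-1, 1174) ≈ -0.00085179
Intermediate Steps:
j = -1238 (j = Add(2433, -3671) = -1238)
Pow(Add(j, Function('S')(80)), -1) = Pow(Add(-1238, 64), -1) = Pow(-1174, -1) = Rational(-1, 1174)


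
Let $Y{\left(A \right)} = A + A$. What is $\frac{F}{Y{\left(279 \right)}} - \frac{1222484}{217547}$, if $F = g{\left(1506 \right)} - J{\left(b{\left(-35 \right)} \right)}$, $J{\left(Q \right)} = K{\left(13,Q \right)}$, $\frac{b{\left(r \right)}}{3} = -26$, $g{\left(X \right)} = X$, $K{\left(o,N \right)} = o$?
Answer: $- \frac{357348401}{121391226} \approx -2.9438$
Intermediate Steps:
$b{\left(r \right)} = -78$ ($b{\left(r \right)} = 3 \left(-26\right) = -78$)
$J{\left(Q \right)} = 13$
$F = 1493$ ($F = 1506 - 13 = 1493$)
$Y{\left(A \right)} = 2 A$
$\frac{F}{Y{\left(279 \right)}} - \frac{1222484}{217547} = \frac{1493}{2 \cdot 279} - \frac{1222484}{217547} = \frac{1493}{558} - \frac{1222484}{217547} = - \frac{357348401}{121391226}$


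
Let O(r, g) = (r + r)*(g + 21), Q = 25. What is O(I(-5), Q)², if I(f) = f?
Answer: 211600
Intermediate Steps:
O(r, g) = 2*r*(21 + g) (O(r, g) = (2*r)*(21 + g) = 2*r*(21 + g))
O(I(-5), Q)² = (2*(-5)*(21 + 25))² = (2*(-5)*46)² = (-460)² = 211600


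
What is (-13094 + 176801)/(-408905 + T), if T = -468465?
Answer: -163707/877370 ≈ -0.18659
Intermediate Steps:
(-13094 + 176801)/(-408905 + T) = (-13094 + 176801)/(-408905 - 468465) = 163707/(-877370) = 163707*(-1/877370) = -163707/877370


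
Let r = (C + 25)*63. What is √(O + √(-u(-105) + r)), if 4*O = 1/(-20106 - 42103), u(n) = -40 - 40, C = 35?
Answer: √(-62209 + 30959677448*√965)/124418 ≈ 7.8822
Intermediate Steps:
u(n) = -80
O = -1/248836 (O = 1/(4*(-20106 - 42103)) = (¼)/(-62209) = (¼)*(-1/62209) = -1/248836 ≈ -4.0187e-6)
r = 3780 (r = (35 + 25)*63 = 60*63 = 3780)
√(O + √(-u(-105) + r)) = √(-1/248836 + √(-1*(-80) + 3780)) = √(-1/248836 + √(80 + 3780)) = √(-1/248836 + √3860) = √(-1/248836 + 2*√965)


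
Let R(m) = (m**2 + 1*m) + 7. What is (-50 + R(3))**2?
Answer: 961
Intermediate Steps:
R(m) = 7 + m + m**2 (R(m) = (m**2 + m) + 7 = (m + m**2) + 7 = 7 + m + m**2)
(-50 + R(3))**2 = (-50 + (7 + 3 + 3**2))**2 = (-50 + (7 + 3 + 9))**2 = (-50 + 19)**2 = (-31)**2 = 961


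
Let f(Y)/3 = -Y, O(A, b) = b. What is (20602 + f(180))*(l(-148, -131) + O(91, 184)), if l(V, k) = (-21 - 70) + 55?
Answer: 2969176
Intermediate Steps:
f(Y) = -3*Y (f(Y) = 3*(-Y) = -3*Y)
l(V, k) = -36 (l(V, k) = -91 + 55 = -36)
(20602 + f(180))*(l(-148, -131) + O(91, 184)) = (20602 - 3*180)*(-36 + 184) = (20602 - 540)*148 = 20062*148 = 2969176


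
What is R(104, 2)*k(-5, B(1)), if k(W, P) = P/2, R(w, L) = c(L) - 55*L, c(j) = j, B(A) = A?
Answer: -54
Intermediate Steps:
R(w, L) = -54*L (R(w, L) = L - 55*L = -54*L)
k(W, P) = P/2 (k(W, P) = P*(½) = P/2)
R(104, 2)*k(-5, B(1)) = (-54*2)*((½)*1) = -108*½ = -54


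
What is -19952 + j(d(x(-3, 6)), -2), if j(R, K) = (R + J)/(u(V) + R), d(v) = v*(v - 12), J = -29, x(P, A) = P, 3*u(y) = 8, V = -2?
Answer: -2853088/143 ≈ -19952.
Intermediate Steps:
u(y) = 8/3 (u(y) = (⅓)*8 = 8/3)
d(v) = v*(-12 + v)
j(R, K) = (-29 + R)/(8/3 + R) (j(R, K) = (R - 29)/(8/3 + R) = (-29 + R)/(8/3 + R))
-19952 + j(d(x(-3, 6)), -2) = -19952 + 3*(-29 - 3*(-12 - 3))/(8 + 3*(-3*(-12 - 3))) = -19952 + 3*(-29 - 3*(-15))/(8 + 3*(-3*(-15))) = -19952 + 3*(-29 + 45)/(8 + 3*45) = -19952 + 3*16/(8 + 135) = -19952 + 3*16/143 = -19952 + 3*(1/143)*16 = -19952 + 48/143 = -2853088/143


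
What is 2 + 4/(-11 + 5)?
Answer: 4/3 ≈ 1.3333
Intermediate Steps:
2 + 4/(-11 + 5) = 2 + 4/(-6) = 2 - ⅙*4 = 2 - ⅔ = 4/3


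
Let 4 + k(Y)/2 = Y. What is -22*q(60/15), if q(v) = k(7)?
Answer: -132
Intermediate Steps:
k(Y) = -8 + 2*Y
q(v) = 6 (q(v) = -8 + 2*7 = -8 + 14 = 6)
-22*q(60/15) = -22*6 = -132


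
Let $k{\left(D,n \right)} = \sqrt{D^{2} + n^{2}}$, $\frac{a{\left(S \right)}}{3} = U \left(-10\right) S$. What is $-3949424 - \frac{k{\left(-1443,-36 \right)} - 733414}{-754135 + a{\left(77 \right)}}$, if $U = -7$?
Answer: $- \frac{78771281502}{19945} + \frac{3 \sqrt{231505}}{737965} \approx -3.9494 \cdot 10^{6}$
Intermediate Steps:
$a{\left(S \right)} = 210 S$ ($a{\left(S \right)} = 3 \left(-7\right) \left(-10\right) S = 3 \cdot 70 S = 210 S$)
$-3949424 - \frac{k{\left(-1443,-36 \right)} - 733414}{-754135 + a{\left(77 \right)}} = -3949424 - \frac{\sqrt{\left(-1443\right)^{2} + \left(-36\right)^{2}} - 733414}{-754135 + 210 \cdot 77} = -3949424 - \frac{\sqrt{2082249 + 1296} - 733414}{-754135 + 16170} = -3949424 - \frac{\sqrt{2083545} - 733414}{-737965} = -3949424 - \left(3 \sqrt{231505} - 733414\right) \left(- \frac{1}{737965}\right) = -3949424 - \left(-733414 + 3 \sqrt{231505}\right) \left(- \frac{1}{737965}\right) = -3949424 - \left(\frac{19822}{19945} - \frac{3 \sqrt{231505}}{737965}\right) = - \frac{78771281502}{19945} + \frac{3 \sqrt{231505}}{737965}$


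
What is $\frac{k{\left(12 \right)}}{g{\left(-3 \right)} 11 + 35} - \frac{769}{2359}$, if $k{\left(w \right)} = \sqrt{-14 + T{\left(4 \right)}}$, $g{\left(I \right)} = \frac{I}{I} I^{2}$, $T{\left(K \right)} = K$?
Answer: $- \frac{769}{2359} + \frac{i \sqrt{10}}{134} \approx -0.32599 + 0.023599 i$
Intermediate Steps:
$g{\left(I \right)} = I^{2}$ ($g{\left(I \right)} = 1 I^{2} = I^{2}$)
$k{\left(w \right)} = i \sqrt{10}$ ($k{\left(w \right)} = \sqrt{-14 + 4} = \sqrt{-10} = i \sqrt{10}$)
$\frac{k{\left(12 \right)}}{g{\left(-3 \right)} 11 + 35} - \frac{769}{2359} = \frac{i \sqrt{10}}{\left(-3\right)^{2} \cdot 11 + 35} - \frac{769}{2359} = \frac{i \sqrt{10}}{9 \cdot 11 + 35} - \frac{769}{2359} = \frac{i \sqrt{10}}{99 + 35} - \frac{769}{2359} = \frac{i \sqrt{10}}{134} - \frac{769}{2359} = - \frac{769}{2359} + \frac{i \sqrt{10}}{134}$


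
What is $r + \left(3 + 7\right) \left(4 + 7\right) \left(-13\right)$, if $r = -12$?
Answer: $-1442$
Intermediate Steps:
$r + \left(3 + 7\right) \left(4 + 7\right) \left(-13\right) = -12 + \left(3 + 7\right) \left(4 + 7\right) \left(-13\right) = -12 + 10 \cdot 11 \left(-13\right) = -12 + 110 \left(-13\right) = -12 - 1430 = -1442$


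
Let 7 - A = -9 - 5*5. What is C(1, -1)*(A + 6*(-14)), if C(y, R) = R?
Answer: 43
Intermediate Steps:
A = 41 (A = 7 - (-9 - 5*5) = 7 - (-9 - 25) = 7 - 1*(-34) = 7 + 34 = 41)
C(1, -1)*(A + 6*(-14)) = -(41 + 6*(-14)) = -(41 - 84) = -1*(-43) = 43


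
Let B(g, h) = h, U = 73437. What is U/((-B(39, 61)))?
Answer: -73437/61 ≈ -1203.9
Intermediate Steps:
U/((-B(39, 61))) = 73437/((-1*61)) = 73437/(-61) = 73437*(-1/61) = -73437/61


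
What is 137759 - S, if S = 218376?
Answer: -80617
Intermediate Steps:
137759 - S = 137759 - 1*218376 = 137759 - 218376 = -80617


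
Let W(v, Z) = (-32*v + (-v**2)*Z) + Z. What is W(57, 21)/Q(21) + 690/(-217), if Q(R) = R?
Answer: -724354/217 ≈ -3338.0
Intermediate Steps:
W(v, Z) = Z - 32*v - Z*v**2 (W(v, Z) = (-32*v - Z*v**2) + Z = Z - 32*v - Z*v**2)
W(57, 21)/Q(21) + 690/(-217) = (21 - 32*57 - 1*21*57**2)/21 + 690/(-217) = (21 - 1824 - 1*21*3249)*(1/21) + 690*(-1/217) = (21 - 1824 - 68229)*(1/21) - 690/217 = -70032*1/21 - 690/217 = -23344/7 - 690/217 = -724354/217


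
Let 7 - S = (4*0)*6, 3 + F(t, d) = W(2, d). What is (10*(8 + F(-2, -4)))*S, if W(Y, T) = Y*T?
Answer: -210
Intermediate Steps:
W(Y, T) = T*Y
F(t, d) = -3 + 2*d (F(t, d) = -3 + d*2 = -3 + 2*d)
S = 7 (S = 7 - 4*0*6 = 7 - 0*6 = 7 - 1*0 = 7 + 0 = 7)
(10*(8 + F(-2, -4)))*S = (10*(8 + (-3 + 2*(-4))))*7 = (10*(8 + (-3 - 8)))*7 = (10*(8 - 11))*7 = (10*(-3))*7 = -30*7 = -210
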